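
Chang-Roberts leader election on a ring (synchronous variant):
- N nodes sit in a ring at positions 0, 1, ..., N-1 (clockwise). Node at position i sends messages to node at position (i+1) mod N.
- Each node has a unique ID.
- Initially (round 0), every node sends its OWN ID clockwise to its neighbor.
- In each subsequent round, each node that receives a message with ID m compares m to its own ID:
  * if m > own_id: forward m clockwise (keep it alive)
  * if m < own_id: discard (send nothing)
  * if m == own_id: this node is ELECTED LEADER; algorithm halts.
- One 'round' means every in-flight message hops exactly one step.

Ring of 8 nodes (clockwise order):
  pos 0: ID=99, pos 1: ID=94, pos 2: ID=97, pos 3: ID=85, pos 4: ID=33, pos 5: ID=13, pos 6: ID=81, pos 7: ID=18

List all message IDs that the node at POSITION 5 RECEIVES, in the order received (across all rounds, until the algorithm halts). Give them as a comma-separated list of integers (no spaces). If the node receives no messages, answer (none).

Answer: 33,85,97,99

Derivation:
Round 1: pos1(id94) recv 99: fwd; pos2(id97) recv 94: drop; pos3(id85) recv 97: fwd; pos4(id33) recv 85: fwd; pos5(id13) recv 33: fwd; pos6(id81) recv 13: drop; pos7(id18) recv 81: fwd; pos0(id99) recv 18: drop
Round 2: pos2(id97) recv 99: fwd; pos4(id33) recv 97: fwd; pos5(id13) recv 85: fwd; pos6(id81) recv 33: drop; pos0(id99) recv 81: drop
Round 3: pos3(id85) recv 99: fwd; pos5(id13) recv 97: fwd; pos6(id81) recv 85: fwd
Round 4: pos4(id33) recv 99: fwd; pos6(id81) recv 97: fwd; pos7(id18) recv 85: fwd
Round 5: pos5(id13) recv 99: fwd; pos7(id18) recv 97: fwd; pos0(id99) recv 85: drop
Round 6: pos6(id81) recv 99: fwd; pos0(id99) recv 97: drop
Round 7: pos7(id18) recv 99: fwd
Round 8: pos0(id99) recv 99: ELECTED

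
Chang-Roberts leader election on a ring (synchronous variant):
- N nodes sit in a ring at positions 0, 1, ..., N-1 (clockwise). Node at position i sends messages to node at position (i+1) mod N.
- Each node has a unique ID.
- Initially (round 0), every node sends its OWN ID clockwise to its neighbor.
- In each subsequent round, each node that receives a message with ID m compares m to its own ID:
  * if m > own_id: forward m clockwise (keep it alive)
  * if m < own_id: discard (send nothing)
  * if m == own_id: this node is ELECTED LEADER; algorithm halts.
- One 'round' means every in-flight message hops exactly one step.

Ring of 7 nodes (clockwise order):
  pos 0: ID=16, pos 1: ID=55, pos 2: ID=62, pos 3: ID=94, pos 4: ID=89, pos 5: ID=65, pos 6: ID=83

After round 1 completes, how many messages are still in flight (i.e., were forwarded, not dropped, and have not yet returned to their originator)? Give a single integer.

Round 1: pos1(id55) recv 16: drop; pos2(id62) recv 55: drop; pos3(id94) recv 62: drop; pos4(id89) recv 94: fwd; pos5(id65) recv 89: fwd; pos6(id83) recv 65: drop; pos0(id16) recv 83: fwd
After round 1: 3 messages still in flight

Answer: 3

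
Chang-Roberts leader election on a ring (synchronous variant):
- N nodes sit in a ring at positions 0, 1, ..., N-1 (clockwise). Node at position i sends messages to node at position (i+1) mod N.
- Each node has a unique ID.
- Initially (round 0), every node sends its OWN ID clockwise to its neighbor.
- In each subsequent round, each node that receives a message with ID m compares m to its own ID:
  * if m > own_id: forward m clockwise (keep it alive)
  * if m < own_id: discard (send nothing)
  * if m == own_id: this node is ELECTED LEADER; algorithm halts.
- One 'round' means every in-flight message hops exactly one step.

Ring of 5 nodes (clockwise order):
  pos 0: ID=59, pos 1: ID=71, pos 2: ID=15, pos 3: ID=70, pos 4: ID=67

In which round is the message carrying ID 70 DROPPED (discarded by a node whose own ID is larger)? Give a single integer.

Answer: 3

Derivation:
Round 1: pos1(id71) recv 59: drop; pos2(id15) recv 71: fwd; pos3(id70) recv 15: drop; pos4(id67) recv 70: fwd; pos0(id59) recv 67: fwd
Round 2: pos3(id70) recv 71: fwd; pos0(id59) recv 70: fwd; pos1(id71) recv 67: drop
Round 3: pos4(id67) recv 71: fwd; pos1(id71) recv 70: drop
Round 4: pos0(id59) recv 71: fwd
Round 5: pos1(id71) recv 71: ELECTED
Message ID 70 originates at pos 3; dropped at pos 1 in round 3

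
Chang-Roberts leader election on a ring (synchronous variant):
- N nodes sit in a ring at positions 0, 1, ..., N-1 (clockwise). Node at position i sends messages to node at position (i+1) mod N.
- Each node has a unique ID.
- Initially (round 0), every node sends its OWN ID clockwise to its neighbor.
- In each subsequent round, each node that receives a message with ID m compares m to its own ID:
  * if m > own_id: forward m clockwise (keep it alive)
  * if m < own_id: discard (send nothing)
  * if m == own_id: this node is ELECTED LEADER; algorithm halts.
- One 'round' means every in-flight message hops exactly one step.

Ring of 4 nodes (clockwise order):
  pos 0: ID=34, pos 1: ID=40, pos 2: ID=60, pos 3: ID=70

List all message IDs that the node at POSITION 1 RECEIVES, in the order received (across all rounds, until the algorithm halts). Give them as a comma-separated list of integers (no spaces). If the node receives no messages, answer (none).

Answer: 34,70

Derivation:
Round 1: pos1(id40) recv 34: drop; pos2(id60) recv 40: drop; pos3(id70) recv 60: drop; pos0(id34) recv 70: fwd
Round 2: pos1(id40) recv 70: fwd
Round 3: pos2(id60) recv 70: fwd
Round 4: pos3(id70) recv 70: ELECTED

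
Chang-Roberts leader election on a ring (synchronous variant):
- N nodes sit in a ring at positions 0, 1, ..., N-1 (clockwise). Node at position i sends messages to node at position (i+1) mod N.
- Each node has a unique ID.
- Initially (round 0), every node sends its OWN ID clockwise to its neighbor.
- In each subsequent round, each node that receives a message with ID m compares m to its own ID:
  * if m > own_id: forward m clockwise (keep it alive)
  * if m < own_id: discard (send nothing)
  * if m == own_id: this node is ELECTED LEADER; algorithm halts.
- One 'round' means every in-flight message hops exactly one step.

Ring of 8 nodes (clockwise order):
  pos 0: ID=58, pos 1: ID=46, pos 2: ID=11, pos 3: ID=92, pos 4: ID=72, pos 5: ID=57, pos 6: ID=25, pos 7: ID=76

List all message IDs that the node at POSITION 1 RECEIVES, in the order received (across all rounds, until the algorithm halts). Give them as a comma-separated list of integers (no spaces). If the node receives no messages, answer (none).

Round 1: pos1(id46) recv 58: fwd; pos2(id11) recv 46: fwd; pos3(id92) recv 11: drop; pos4(id72) recv 92: fwd; pos5(id57) recv 72: fwd; pos6(id25) recv 57: fwd; pos7(id76) recv 25: drop; pos0(id58) recv 76: fwd
Round 2: pos2(id11) recv 58: fwd; pos3(id92) recv 46: drop; pos5(id57) recv 92: fwd; pos6(id25) recv 72: fwd; pos7(id76) recv 57: drop; pos1(id46) recv 76: fwd
Round 3: pos3(id92) recv 58: drop; pos6(id25) recv 92: fwd; pos7(id76) recv 72: drop; pos2(id11) recv 76: fwd
Round 4: pos7(id76) recv 92: fwd; pos3(id92) recv 76: drop
Round 5: pos0(id58) recv 92: fwd
Round 6: pos1(id46) recv 92: fwd
Round 7: pos2(id11) recv 92: fwd
Round 8: pos3(id92) recv 92: ELECTED

Answer: 58,76,92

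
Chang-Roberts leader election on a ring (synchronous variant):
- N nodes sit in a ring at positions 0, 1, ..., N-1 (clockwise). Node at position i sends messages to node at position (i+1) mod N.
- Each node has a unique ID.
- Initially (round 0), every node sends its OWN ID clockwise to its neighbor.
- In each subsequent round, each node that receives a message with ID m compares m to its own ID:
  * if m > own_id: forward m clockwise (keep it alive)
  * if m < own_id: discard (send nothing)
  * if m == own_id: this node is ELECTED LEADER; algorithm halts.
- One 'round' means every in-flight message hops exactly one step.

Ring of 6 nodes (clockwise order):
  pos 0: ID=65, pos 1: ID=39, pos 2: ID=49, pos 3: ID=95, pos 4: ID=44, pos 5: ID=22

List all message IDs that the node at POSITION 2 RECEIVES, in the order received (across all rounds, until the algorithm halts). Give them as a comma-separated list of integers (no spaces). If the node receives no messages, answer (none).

Answer: 39,65,95

Derivation:
Round 1: pos1(id39) recv 65: fwd; pos2(id49) recv 39: drop; pos3(id95) recv 49: drop; pos4(id44) recv 95: fwd; pos5(id22) recv 44: fwd; pos0(id65) recv 22: drop
Round 2: pos2(id49) recv 65: fwd; pos5(id22) recv 95: fwd; pos0(id65) recv 44: drop
Round 3: pos3(id95) recv 65: drop; pos0(id65) recv 95: fwd
Round 4: pos1(id39) recv 95: fwd
Round 5: pos2(id49) recv 95: fwd
Round 6: pos3(id95) recv 95: ELECTED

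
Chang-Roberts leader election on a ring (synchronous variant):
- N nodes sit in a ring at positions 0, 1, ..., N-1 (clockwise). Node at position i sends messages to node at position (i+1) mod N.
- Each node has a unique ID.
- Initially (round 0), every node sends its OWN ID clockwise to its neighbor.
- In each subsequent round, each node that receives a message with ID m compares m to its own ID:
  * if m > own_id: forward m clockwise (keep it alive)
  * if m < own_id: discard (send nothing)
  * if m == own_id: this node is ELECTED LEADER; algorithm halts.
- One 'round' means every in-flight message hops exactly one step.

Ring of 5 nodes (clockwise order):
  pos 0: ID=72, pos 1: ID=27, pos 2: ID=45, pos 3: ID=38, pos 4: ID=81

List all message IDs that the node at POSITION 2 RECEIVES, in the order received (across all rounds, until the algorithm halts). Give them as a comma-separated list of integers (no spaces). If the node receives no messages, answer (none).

Answer: 27,72,81

Derivation:
Round 1: pos1(id27) recv 72: fwd; pos2(id45) recv 27: drop; pos3(id38) recv 45: fwd; pos4(id81) recv 38: drop; pos0(id72) recv 81: fwd
Round 2: pos2(id45) recv 72: fwd; pos4(id81) recv 45: drop; pos1(id27) recv 81: fwd
Round 3: pos3(id38) recv 72: fwd; pos2(id45) recv 81: fwd
Round 4: pos4(id81) recv 72: drop; pos3(id38) recv 81: fwd
Round 5: pos4(id81) recv 81: ELECTED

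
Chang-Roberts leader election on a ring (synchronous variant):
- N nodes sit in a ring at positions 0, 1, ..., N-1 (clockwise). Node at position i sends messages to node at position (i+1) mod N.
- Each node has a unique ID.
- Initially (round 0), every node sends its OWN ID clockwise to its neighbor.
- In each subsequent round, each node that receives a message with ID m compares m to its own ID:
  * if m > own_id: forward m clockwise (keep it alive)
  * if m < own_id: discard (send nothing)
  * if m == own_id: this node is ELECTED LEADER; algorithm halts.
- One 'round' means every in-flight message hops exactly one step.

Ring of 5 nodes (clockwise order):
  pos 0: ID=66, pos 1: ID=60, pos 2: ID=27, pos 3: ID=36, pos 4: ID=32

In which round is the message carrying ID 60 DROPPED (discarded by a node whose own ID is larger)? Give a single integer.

Answer: 4

Derivation:
Round 1: pos1(id60) recv 66: fwd; pos2(id27) recv 60: fwd; pos3(id36) recv 27: drop; pos4(id32) recv 36: fwd; pos0(id66) recv 32: drop
Round 2: pos2(id27) recv 66: fwd; pos3(id36) recv 60: fwd; pos0(id66) recv 36: drop
Round 3: pos3(id36) recv 66: fwd; pos4(id32) recv 60: fwd
Round 4: pos4(id32) recv 66: fwd; pos0(id66) recv 60: drop
Round 5: pos0(id66) recv 66: ELECTED
Message ID 60 originates at pos 1; dropped at pos 0 in round 4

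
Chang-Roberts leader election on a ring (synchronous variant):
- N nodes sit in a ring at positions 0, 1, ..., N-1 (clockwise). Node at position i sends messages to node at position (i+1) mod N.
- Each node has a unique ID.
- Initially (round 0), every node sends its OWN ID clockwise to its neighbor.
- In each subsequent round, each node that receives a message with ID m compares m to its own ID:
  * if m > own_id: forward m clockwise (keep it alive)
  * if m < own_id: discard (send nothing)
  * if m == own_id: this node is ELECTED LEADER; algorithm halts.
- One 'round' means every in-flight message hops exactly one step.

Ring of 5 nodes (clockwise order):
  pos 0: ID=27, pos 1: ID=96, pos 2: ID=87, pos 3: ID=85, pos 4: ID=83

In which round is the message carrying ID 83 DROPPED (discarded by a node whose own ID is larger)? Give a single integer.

Answer: 2

Derivation:
Round 1: pos1(id96) recv 27: drop; pos2(id87) recv 96: fwd; pos3(id85) recv 87: fwd; pos4(id83) recv 85: fwd; pos0(id27) recv 83: fwd
Round 2: pos3(id85) recv 96: fwd; pos4(id83) recv 87: fwd; pos0(id27) recv 85: fwd; pos1(id96) recv 83: drop
Round 3: pos4(id83) recv 96: fwd; pos0(id27) recv 87: fwd; pos1(id96) recv 85: drop
Round 4: pos0(id27) recv 96: fwd; pos1(id96) recv 87: drop
Round 5: pos1(id96) recv 96: ELECTED
Message ID 83 originates at pos 4; dropped at pos 1 in round 2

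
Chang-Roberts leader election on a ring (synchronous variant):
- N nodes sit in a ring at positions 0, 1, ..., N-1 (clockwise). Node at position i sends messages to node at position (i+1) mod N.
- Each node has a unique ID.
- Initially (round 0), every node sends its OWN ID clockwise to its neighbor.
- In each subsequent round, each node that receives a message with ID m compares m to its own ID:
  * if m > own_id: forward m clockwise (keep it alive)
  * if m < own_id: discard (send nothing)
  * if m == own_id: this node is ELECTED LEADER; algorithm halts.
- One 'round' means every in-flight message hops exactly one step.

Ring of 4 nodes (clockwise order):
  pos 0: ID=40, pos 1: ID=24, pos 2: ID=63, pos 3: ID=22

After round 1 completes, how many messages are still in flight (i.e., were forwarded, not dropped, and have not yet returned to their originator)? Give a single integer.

Round 1: pos1(id24) recv 40: fwd; pos2(id63) recv 24: drop; pos3(id22) recv 63: fwd; pos0(id40) recv 22: drop
After round 1: 2 messages still in flight

Answer: 2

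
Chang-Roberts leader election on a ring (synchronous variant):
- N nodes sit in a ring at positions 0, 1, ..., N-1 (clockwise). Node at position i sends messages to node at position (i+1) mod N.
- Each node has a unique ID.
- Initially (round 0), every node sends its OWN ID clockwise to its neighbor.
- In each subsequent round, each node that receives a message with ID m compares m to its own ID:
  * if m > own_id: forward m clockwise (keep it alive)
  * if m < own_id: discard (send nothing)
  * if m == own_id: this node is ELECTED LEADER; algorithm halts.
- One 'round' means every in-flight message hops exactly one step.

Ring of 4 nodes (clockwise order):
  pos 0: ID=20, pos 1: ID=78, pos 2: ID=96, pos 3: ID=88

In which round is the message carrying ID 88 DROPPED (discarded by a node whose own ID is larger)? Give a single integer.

Round 1: pos1(id78) recv 20: drop; pos2(id96) recv 78: drop; pos3(id88) recv 96: fwd; pos0(id20) recv 88: fwd
Round 2: pos0(id20) recv 96: fwd; pos1(id78) recv 88: fwd
Round 3: pos1(id78) recv 96: fwd; pos2(id96) recv 88: drop
Round 4: pos2(id96) recv 96: ELECTED
Message ID 88 originates at pos 3; dropped at pos 2 in round 3

Answer: 3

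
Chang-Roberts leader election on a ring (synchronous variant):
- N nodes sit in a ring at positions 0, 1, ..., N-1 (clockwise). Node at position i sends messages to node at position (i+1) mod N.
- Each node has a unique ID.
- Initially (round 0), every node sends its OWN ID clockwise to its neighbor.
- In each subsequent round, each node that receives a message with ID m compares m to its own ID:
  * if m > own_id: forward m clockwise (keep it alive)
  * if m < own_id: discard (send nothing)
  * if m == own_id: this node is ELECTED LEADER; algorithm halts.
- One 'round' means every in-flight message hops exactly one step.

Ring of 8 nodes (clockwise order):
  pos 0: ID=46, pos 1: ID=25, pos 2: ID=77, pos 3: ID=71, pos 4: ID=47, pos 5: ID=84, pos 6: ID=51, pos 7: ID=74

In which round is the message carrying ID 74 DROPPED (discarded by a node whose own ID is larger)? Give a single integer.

Round 1: pos1(id25) recv 46: fwd; pos2(id77) recv 25: drop; pos3(id71) recv 77: fwd; pos4(id47) recv 71: fwd; pos5(id84) recv 47: drop; pos6(id51) recv 84: fwd; pos7(id74) recv 51: drop; pos0(id46) recv 74: fwd
Round 2: pos2(id77) recv 46: drop; pos4(id47) recv 77: fwd; pos5(id84) recv 71: drop; pos7(id74) recv 84: fwd; pos1(id25) recv 74: fwd
Round 3: pos5(id84) recv 77: drop; pos0(id46) recv 84: fwd; pos2(id77) recv 74: drop
Round 4: pos1(id25) recv 84: fwd
Round 5: pos2(id77) recv 84: fwd
Round 6: pos3(id71) recv 84: fwd
Round 7: pos4(id47) recv 84: fwd
Round 8: pos5(id84) recv 84: ELECTED
Message ID 74 originates at pos 7; dropped at pos 2 in round 3

Answer: 3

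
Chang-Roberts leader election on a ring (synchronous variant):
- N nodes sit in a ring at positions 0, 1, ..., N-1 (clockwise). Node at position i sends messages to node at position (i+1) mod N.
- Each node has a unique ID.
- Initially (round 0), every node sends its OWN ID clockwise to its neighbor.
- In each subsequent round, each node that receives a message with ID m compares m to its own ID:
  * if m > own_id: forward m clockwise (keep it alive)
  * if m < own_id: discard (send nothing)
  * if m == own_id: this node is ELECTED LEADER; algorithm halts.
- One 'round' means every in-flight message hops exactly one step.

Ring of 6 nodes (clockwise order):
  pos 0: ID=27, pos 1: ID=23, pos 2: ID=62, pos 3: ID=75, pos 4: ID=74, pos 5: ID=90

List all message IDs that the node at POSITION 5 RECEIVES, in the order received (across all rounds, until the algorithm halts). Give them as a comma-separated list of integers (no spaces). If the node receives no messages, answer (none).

Answer: 74,75,90

Derivation:
Round 1: pos1(id23) recv 27: fwd; pos2(id62) recv 23: drop; pos3(id75) recv 62: drop; pos4(id74) recv 75: fwd; pos5(id90) recv 74: drop; pos0(id27) recv 90: fwd
Round 2: pos2(id62) recv 27: drop; pos5(id90) recv 75: drop; pos1(id23) recv 90: fwd
Round 3: pos2(id62) recv 90: fwd
Round 4: pos3(id75) recv 90: fwd
Round 5: pos4(id74) recv 90: fwd
Round 6: pos5(id90) recv 90: ELECTED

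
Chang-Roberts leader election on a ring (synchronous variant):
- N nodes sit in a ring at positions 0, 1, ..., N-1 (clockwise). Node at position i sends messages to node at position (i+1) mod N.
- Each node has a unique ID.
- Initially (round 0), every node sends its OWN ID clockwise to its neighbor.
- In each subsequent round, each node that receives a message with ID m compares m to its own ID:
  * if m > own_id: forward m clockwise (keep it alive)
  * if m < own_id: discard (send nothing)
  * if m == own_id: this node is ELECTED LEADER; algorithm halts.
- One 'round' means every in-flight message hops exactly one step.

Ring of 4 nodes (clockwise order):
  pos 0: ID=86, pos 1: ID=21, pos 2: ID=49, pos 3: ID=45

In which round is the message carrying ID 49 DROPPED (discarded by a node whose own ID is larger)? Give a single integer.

Answer: 2

Derivation:
Round 1: pos1(id21) recv 86: fwd; pos2(id49) recv 21: drop; pos3(id45) recv 49: fwd; pos0(id86) recv 45: drop
Round 2: pos2(id49) recv 86: fwd; pos0(id86) recv 49: drop
Round 3: pos3(id45) recv 86: fwd
Round 4: pos0(id86) recv 86: ELECTED
Message ID 49 originates at pos 2; dropped at pos 0 in round 2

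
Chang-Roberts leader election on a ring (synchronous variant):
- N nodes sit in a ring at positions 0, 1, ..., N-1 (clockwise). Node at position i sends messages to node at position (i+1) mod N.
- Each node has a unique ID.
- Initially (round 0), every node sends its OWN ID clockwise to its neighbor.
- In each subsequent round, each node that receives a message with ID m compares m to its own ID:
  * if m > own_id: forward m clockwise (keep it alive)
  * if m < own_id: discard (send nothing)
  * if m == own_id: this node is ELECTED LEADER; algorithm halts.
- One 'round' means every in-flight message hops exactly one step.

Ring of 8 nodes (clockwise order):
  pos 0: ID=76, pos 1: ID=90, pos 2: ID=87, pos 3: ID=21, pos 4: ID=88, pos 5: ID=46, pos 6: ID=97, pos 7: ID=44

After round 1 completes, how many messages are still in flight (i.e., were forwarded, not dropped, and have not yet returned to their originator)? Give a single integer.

Round 1: pos1(id90) recv 76: drop; pos2(id87) recv 90: fwd; pos3(id21) recv 87: fwd; pos4(id88) recv 21: drop; pos5(id46) recv 88: fwd; pos6(id97) recv 46: drop; pos7(id44) recv 97: fwd; pos0(id76) recv 44: drop
After round 1: 4 messages still in flight

Answer: 4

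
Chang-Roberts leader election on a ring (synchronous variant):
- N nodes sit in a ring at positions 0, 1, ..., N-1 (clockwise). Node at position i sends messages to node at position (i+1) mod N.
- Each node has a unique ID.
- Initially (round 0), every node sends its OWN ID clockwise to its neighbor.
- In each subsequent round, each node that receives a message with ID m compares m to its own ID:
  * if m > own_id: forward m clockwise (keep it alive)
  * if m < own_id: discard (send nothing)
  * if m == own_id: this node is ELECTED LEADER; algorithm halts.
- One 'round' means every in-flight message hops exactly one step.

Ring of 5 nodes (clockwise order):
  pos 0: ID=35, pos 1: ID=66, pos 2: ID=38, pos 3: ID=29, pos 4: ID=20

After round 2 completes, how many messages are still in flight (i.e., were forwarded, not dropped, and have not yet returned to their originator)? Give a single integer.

Round 1: pos1(id66) recv 35: drop; pos2(id38) recv 66: fwd; pos3(id29) recv 38: fwd; pos4(id20) recv 29: fwd; pos0(id35) recv 20: drop
Round 2: pos3(id29) recv 66: fwd; pos4(id20) recv 38: fwd; pos0(id35) recv 29: drop
After round 2: 2 messages still in flight

Answer: 2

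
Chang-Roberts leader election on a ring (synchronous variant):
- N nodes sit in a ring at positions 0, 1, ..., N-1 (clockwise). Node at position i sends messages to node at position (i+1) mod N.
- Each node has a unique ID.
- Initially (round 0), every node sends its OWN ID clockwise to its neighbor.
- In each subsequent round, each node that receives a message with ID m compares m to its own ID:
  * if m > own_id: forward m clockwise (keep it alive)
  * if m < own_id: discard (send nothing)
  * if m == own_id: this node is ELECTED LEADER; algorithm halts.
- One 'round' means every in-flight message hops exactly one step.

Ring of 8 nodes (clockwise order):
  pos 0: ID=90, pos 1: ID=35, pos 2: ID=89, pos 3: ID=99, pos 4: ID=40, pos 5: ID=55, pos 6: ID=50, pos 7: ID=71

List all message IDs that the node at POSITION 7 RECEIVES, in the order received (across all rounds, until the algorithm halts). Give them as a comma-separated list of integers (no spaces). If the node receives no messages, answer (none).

Round 1: pos1(id35) recv 90: fwd; pos2(id89) recv 35: drop; pos3(id99) recv 89: drop; pos4(id40) recv 99: fwd; pos5(id55) recv 40: drop; pos6(id50) recv 55: fwd; pos7(id71) recv 50: drop; pos0(id90) recv 71: drop
Round 2: pos2(id89) recv 90: fwd; pos5(id55) recv 99: fwd; pos7(id71) recv 55: drop
Round 3: pos3(id99) recv 90: drop; pos6(id50) recv 99: fwd
Round 4: pos7(id71) recv 99: fwd
Round 5: pos0(id90) recv 99: fwd
Round 6: pos1(id35) recv 99: fwd
Round 7: pos2(id89) recv 99: fwd
Round 8: pos3(id99) recv 99: ELECTED

Answer: 50,55,99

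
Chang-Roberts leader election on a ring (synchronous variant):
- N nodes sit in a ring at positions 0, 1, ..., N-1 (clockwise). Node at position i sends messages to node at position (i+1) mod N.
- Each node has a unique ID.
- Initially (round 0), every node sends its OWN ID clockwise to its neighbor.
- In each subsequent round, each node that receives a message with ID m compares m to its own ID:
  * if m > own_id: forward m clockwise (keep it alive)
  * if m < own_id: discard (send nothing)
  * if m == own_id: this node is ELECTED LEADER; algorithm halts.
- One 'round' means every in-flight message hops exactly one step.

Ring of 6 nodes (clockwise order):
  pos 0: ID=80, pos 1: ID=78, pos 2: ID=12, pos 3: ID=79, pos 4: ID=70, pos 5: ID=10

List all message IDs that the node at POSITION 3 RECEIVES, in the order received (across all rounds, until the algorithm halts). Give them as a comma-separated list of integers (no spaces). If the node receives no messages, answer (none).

Answer: 12,78,80

Derivation:
Round 1: pos1(id78) recv 80: fwd; pos2(id12) recv 78: fwd; pos3(id79) recv 12: drop; pos4(id70) recv 79: fwd; pos5(id10) recv 70: fwd; pos0(id80) recv 10: drop
Round 2: pos2(id12) recv 80: fwd; pos3(id79) recv 78: drop; pos5(id10) recv 79: fwd; pos0(id80) recv 70: drop
Round 3: pos3(id79) recv 80: fwd; pos0(id80) recv 79: drop
Round 4: pos4(id70) recv 80: fwd
Round 5: pos5(id10) recv 80: fwd
Round 6: pos0(id80) recv 80: ELECTED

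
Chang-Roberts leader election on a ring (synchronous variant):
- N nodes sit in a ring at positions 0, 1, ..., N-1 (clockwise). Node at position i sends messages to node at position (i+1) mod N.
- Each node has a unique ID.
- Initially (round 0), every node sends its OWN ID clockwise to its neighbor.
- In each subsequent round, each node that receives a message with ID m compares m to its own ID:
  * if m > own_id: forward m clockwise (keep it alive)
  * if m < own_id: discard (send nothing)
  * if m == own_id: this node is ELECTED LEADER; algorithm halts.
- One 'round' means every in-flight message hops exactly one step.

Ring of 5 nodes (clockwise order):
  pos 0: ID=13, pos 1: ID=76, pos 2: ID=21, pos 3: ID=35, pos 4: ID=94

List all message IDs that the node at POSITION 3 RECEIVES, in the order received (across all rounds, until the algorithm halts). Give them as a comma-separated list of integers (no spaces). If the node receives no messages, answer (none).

Round 1: pos1(id76) recv 13: drop; pos2(id21) recv 76: fwd; pos3(id35) recv 21: drop; pos4(id94) recv 35: drop; pos0(id13) recv 94: fwd
Round 2: pos3(id35) recv 76: fwd; pos1(id76) recv 94: fwd
Round 3: pos4(id94) recv 76: drop; pos2(id21) recv 94: fwd
Round 4: pos3(id35) recv 94: fwd
Round 5: pos4(id94) recv 94: ELECTED

Answer: 21,76,94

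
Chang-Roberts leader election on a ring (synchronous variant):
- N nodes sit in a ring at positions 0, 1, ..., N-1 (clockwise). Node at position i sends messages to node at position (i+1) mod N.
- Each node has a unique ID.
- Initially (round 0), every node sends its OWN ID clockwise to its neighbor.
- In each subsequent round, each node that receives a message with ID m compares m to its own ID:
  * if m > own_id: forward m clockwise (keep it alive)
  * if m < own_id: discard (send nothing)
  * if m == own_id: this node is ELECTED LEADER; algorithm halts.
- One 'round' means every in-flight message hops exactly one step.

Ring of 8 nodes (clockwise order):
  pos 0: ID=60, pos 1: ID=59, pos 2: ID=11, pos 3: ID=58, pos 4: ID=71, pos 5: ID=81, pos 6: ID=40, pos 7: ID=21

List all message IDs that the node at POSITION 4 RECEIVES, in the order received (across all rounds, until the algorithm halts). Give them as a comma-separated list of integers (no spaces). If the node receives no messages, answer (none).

Answer: 58,59,60,81

Derivation:
Round 1: pos1(id59) recv 60: fwd; pos2(id11) recv 59: fwd; pos3(id58) recv 11: drop; pos4(id71) recv 58: drop; pos5(id81) recv 71: drop; pos6(id40) recv 81: fwd; pos7(id21) recv 40: fwd; pos0(id60) recv 21: drop
Round 2: pos2(id11) recv 60: fwd; pos3(id58) recv 59: fwd; pos7(id21) recv 81: fwd; pos0(id60) recv 40: drop
Round 3: pos3(id58) recv 60: fwd; pos4(id71) recv 59: drop; pos0(id60) recv 81: fwd
Round 4: pos4(id71) recv 60: drop; pos1(id59) recv 81: fwd
Round 5: pos2(id11) recv 81: fwd
Round 6: pos3(id58) recv 81: fwd
Round 7: pos4(id71) recv 81: fwd
Round 8: pos5(id81) recv 81: ELECTED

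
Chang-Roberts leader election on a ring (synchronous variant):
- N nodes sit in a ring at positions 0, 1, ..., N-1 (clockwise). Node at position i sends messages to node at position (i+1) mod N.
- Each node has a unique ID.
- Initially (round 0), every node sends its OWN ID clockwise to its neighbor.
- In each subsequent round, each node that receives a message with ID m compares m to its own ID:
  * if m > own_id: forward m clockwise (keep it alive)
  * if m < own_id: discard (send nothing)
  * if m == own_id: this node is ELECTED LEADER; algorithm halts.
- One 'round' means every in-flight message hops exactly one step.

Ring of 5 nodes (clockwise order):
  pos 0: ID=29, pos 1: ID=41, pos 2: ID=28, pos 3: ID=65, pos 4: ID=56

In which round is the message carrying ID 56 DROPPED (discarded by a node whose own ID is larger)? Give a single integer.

Answer: 4

Derivation:
Round 1: pos1(id41) recv 29: drop; pos2(id28) recv 41: fwd; pos3(id65) recv 28: drop; pos4(id56) recv 65: fwd; pos0(id29) recv 56: fwd
Round 2: pos3(id65) recv 41: drop; pos0(id29) recv 65: fwd; pos1(id41) recv 56: fwd
Round 3: pos1(id41) recv 65: fwd; pos2(id28) recv 56: fwd
Round 4: pos2(id28) recv 65: fwd; pos3(id65) recv 56: drop
Round 5: pos3(id65) recv 65: ELECTED
Message ID 56 originates at pos 4; dropped at pos 3 in round 4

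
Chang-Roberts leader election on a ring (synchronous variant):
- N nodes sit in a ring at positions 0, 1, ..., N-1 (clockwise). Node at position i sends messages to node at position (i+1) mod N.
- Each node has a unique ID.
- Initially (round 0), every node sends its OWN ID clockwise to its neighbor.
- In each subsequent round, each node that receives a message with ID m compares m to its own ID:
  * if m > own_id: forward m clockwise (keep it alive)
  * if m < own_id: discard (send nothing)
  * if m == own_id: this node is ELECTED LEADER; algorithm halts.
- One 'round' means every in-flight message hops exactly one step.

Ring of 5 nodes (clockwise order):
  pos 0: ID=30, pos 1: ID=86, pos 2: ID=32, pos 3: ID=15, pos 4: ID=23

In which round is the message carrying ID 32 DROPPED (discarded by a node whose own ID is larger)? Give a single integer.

Round 1: pos1(id86) recv 30: drop; pos2(id32) recv 86: fwd; pos3(id15) recv 32: fwd; pos4(id23) recv 15: drop; pos0(id30) recv 23: drop
Round 2: pos3(id15) recv 86: fwd; pos4(id23) recv 32: fwd
Round 3: pos4(id23) recv 86: fwd; pos0(id30) recv 32: fwd
Round 4: pos0(id30) recv 86: fwd; pos1(id86) recv 32: drop
Round 5: pos1(id86) recv 86: ELECTED
Message ID 32 originates at pos 2; dropped at pos 1 in round 4

Answer: 4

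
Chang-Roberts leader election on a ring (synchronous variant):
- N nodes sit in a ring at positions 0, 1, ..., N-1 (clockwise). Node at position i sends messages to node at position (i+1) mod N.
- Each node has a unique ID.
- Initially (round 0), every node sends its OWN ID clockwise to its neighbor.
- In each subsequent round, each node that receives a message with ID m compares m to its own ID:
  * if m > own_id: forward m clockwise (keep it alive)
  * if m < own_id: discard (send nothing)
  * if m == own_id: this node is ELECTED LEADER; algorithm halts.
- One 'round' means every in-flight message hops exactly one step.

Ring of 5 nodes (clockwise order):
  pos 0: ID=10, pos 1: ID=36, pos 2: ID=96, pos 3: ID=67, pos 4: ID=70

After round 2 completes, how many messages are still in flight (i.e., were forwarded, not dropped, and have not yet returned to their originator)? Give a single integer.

Answer: 2

Derivation:
Round 1: pos1(id36) recv 10: drop; pos2(id96) recv 36: drop; pos3(id67) recv 96: fwd; pos4(id70) recv 67: drop; pos0(id10) recv 70: fwd
Round 2: pos4(id70) recv 96: fwd; pos1(id36) recv 70: fwd
After round 2: 2 messages still in flight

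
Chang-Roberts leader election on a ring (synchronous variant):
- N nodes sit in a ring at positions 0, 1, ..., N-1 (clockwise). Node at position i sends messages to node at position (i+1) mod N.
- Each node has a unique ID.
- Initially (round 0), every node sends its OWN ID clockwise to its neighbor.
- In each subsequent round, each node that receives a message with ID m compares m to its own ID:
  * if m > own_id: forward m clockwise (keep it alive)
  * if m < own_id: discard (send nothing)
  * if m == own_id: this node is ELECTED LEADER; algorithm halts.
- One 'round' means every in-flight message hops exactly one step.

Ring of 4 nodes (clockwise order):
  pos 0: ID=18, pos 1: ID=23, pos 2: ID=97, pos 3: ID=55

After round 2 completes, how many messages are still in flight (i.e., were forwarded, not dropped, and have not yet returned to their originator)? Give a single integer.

Round 1: pos1(id23) recv 18: drop; pos2(id97) recv 23: drop; pos3(id55) recv 97: fwd; pos0(id18) recv 55: fwd
Round 2: pos0(id18) recv 97: fwd; pos1(id23) recv 55: fwd
After round 2: 2 messages still in flight

Answer: 2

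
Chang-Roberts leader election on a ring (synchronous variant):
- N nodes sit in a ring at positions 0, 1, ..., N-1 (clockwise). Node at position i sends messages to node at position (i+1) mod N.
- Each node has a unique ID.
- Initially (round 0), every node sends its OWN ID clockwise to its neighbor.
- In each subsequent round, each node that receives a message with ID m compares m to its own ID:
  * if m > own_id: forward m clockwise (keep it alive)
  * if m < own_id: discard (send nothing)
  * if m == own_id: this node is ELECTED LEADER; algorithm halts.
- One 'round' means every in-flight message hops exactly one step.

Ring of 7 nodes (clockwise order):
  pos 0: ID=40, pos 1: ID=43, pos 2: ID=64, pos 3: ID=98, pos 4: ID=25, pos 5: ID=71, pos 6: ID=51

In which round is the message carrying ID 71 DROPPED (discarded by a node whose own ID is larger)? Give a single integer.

Round 1: pos1(id43) recv 40: drop; pos2(id64) recv 43: drop; pos3(id98) recv 64: drop; pos4(id25) recv 98: fwd; pos5(id71) recv 25: drop; pos6(id51) recv 71: fwd; pos0(id40) recv 51: fwd
Round 2: pos5(id71) recv 98: fwd; pos0(id40) recv 71: fwd; pos1(id43) recv 51: fwd
Round 3: pos6(id51) recv 98: fwd; pos1(id43) recv 71: fwd; pos2(id64) recv 51: drop
Round 4: pos0(id40) recv 98: fwd; pos2(id64) recv 71: fwd
Round 5: pos1(id43) recv 98: fwd; pos3(id98) recv 71: drop
Round 6: pos2(id64) recv 98: fwd
Round 7: pos3(id98) recv 98: ELECTED
Message ID 71 originates at pos 5; dropped at pos 3 in round 5

Answer: 5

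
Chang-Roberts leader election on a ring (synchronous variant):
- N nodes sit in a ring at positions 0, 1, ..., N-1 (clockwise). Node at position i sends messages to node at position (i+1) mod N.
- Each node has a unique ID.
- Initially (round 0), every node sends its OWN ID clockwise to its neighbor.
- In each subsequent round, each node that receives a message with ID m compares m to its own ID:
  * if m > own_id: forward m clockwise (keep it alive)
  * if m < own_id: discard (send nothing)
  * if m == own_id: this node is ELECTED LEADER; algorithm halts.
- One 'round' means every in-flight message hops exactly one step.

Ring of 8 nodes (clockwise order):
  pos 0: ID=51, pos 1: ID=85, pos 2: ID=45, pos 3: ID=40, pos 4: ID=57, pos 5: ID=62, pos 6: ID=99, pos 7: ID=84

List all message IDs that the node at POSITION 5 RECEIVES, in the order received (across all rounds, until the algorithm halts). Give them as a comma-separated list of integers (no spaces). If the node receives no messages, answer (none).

Round 1: pos1(id85) recv 51: drop; pos2(id45) recv 85: fwd; pos3(id40) recv 45: fwd; pos4(id57) recv 40: drop; pos5(id62) recv 57: drop; pos6(id99) recv 62: drop; pos7(id84) recv 99: fwd; pos0(id51) recv 84: fwd
Round 2: pos3(id40) recv 85: fwd; pos4(id57) recv 45: drop; pos0(id51) recv 99: fwd; pos1(id85) recv 84: drop
Round 3: pos4(id57) recv 85: fwd; pos1(id85) recv 99: fwd
Round 4: pos5(id62) recv 85: fwd; pos2(id45) recv 99: fwd
Round 5: pos6(id99) recv 85: drop; pos3(id40) recv 99: fwd
Round 6: pos4(id57) recv 99: fwd
Round 7: pos5(id62) recv 99: fwd
Round 8: pos6(id99) recv 99: ELECTED

Answer: 57,85,99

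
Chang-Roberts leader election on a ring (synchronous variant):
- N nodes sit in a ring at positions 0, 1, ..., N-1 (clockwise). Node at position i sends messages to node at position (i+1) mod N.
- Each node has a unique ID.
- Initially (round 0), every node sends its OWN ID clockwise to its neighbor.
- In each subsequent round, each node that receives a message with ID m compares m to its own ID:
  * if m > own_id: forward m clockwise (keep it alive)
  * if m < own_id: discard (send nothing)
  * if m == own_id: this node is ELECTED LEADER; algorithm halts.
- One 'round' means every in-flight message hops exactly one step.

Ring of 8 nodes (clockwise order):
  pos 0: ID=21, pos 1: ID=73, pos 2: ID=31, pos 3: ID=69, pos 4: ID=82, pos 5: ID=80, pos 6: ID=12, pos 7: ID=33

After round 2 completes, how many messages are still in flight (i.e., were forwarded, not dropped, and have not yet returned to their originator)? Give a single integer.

Round 1: pos1(id73) recv 21: drop; pos2(id31) recv 73: fwd; pos3(id69) recv 31: drop; pos4(id82) recv 69: drop; pos5(id80) recv 82: fwd; pos6(id12) recv 80: fwd; pos7(id33) recv 12: drop; pos0(id21) recv 33: fwd
Round 2: pos3(id69) recv 73: fwd; pos6(id12) recv 82: fwd; pos7(id33) recv 80: fwd; pos1(id73) recv 33: drop
After round 2: 3 messages still in flight

Answer: 3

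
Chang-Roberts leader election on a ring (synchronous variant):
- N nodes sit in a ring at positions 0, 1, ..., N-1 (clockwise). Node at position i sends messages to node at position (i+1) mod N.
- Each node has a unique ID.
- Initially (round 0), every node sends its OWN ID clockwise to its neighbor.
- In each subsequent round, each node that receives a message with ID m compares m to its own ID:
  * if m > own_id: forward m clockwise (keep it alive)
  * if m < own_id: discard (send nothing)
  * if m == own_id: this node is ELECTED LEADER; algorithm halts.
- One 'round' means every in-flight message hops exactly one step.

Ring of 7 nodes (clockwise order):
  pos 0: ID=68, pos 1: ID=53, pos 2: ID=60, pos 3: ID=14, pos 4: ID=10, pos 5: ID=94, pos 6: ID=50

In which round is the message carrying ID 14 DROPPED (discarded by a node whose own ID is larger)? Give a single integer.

Answer: 2

Derivation:
Round 1: pos1(id53) recv 68: fwd; pos2(id60) recv 53: drop; pos3(id14) recv 60: fwd; pos4(id10) recv 14: fwd; pos5(id94) recv 10: drop; pos6(id50) recv 94: fwd; pos0(id68) recv 50: drop
Round 2: pos2(id60) recv 68: fwd; pos4(id10) recv 60: fwd; pos5(id94) recv 14: drop; pos0(id68) recv 94: fwd
Round 3: pos3(id14) recv 68: fwd; pos5(id94) recv 60: drop; pos1(id53) recv 94: fwd
Round 4: pos4(id10) recv 68: fwd; pos2(id60) recv 94: fwd
Round 5: pos5(id94) recv 68: drop; pos3(id14) recv 94: fwd
Round 6: pos4(id10) recv 94: fwd
Round 7: pos5(id94) recv 94: ELECTED
Message ID 14 originates at pos 3; dropped at pos 5 in round 2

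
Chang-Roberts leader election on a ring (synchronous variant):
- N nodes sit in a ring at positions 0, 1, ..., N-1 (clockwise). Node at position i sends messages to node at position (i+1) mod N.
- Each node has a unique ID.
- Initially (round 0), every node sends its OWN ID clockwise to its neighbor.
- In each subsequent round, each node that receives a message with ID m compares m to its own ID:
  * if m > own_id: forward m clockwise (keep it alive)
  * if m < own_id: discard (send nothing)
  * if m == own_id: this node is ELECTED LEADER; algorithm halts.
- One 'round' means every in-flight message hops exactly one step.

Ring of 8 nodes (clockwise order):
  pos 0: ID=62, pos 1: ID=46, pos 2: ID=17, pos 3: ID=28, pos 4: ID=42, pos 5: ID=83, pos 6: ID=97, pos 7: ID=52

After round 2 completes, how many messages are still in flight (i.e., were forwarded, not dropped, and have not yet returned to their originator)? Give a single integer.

Answer: 3

Derivation:
Round 1: pos1(id46) recv 62: fwd; pos2(id17) recv 46: fwd; pos3(id28) recv 17: drop; pos4(id42) recv 28: drop; pos5(id83) recv 42: drop; pos6(id97) recv 83: drop; pos7(id52) recv 97: fwd; pos0(id62) recv 52: drop
Round 2: pos2(id17) recv 62: fwd; pos3(id28) recv 46: fwd; pos0(id62) recv 97: fwd
After round 2: 3 messages still in flight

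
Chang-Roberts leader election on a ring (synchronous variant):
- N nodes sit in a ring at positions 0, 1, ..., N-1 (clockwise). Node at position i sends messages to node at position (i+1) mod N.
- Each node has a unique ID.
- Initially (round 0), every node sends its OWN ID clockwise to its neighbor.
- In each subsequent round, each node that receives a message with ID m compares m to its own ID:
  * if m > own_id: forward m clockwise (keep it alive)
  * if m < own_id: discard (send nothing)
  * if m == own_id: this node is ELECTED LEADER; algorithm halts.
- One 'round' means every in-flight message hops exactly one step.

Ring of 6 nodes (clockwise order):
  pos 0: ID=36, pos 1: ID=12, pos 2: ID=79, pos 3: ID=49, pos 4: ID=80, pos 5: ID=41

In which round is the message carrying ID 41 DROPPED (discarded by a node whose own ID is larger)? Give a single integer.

Round 1: pos1(id12) recv 36: fwd; pos2(id79) recv 12: drop; pos3(id49) recv 79: fwd; pos4(id80) recv 49: drop; pos5(id41) recv 80: fwd; pos0(id36) recv 41: fwd
Round 2: pos2(id79) recv 36: drop; pos4(id80) recv 79: drop; pos0(id36) recv 80: fwd; pos1(id12) recv 41: fwd
Round 3: pos1(id12) recv 80: fwd; pos2(id79) recv 41: drop
Round 4: pos2(id79) recv 80: fwd
Round 5: pos3(id49) recv 80: fwd
Round 6: pos4(id80) recv 80: ELECTED
Message ID 41 originates at pos 5; dropped at pos 2 in round 3

Answer: 3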